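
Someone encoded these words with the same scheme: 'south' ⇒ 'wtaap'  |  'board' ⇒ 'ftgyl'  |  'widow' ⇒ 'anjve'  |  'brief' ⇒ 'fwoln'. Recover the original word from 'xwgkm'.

trade

In south: s→w is +4, o→t is +5, u→a is +6, t→a is +7 — the shift increases by 1 each position. Letter i (0-indexed) is shifted by i+4, so successive shifts are 4, 5, 6, ….
Reversing it on xwgkm: x−4=t, w−5=r, g−6=a, k−7=d, m−8=e.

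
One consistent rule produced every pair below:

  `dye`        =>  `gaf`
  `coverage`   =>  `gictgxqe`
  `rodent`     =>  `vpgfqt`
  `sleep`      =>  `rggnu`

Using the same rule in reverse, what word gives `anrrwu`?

The output letters match the input read backwards, each shifted +2: dye reversed is eyd. The word is reversed, then every letter is shifted forward by 2.
Reversing it on anrrwu: shift back: a−2=y, n−2=l, r−2=p, r−2=p, w−2=u, u−2=s → ylppus; then reverse → supply.

supply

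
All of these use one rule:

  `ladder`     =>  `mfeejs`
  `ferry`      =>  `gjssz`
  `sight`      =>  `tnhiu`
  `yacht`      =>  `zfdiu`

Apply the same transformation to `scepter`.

tdjqujs

The shift depends on letter class: consonant l→m is +1, but vowel a→f is +5. The rule splits by letter class: vowels +5, consonants +1.
For scepter: s(cons)+1=t, c(cons)+1=d, e(vowel)+5=j, p(cons)+1=q, t(cons)+1=u, e(vowel)+5=j, r(cons)+1=s.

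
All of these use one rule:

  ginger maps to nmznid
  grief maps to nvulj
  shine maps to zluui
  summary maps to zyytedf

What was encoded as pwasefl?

isolate

The shifts repeat in a cycle of length 3: positions 0,1,… shift by +7, +4, +12, then the pattern repeats.
Reversing it on pwasefl: p−7=i, w−4=s, a−12=o, s−7=l, e−4=a, f−12=t, l−7=e.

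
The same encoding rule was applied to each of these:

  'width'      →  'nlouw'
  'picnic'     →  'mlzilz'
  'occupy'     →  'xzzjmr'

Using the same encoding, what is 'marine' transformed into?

tvqlid

w(22)→n(13) and i(8)→l(11) fit y≡15x+21 (mod 26); the inverse of 15 mod 26 is 7. Treating letters as 0–25, the rule is x ↦ 15x + 21 (mod 26).
For marine: m(12)→15·12+21≡19=t; a(0)→15·0+21≡21=v; r(17)→15·17+21≡16=q; i(8)→15·8+21≡11=l; n(13)→15·13+21≡8=i; e(4)→15·4+21≡3=d (all mod 26).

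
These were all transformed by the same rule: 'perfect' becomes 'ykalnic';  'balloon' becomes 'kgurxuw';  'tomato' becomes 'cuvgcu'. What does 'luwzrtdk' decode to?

continue

The shifts repeat in a cycle of length 2: positions 0,1,… shift by +9, +6, then the pattern repeats.
Decoding luwzrtdk: l−9=c, u−6=o, w−9=n, z−6=t, r−9=i, t−6=n, d−9=u, k−6=e.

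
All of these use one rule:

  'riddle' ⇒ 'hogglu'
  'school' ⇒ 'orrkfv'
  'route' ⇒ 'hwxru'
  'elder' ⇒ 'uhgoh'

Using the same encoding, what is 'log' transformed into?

jro

The output letters match the input read backwards, each shifted +3: riddle reversed is elddir. Two steps: reverse the string, then apply a Caesar shift of +3.
For log: reverse → gol; then shift: g+3=j, o+3=r, l+3=o.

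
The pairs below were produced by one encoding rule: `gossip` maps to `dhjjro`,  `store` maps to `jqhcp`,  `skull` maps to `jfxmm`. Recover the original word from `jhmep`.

Treating letters as 0–25, the rule is x ↦ 7x + 13 (mod 26).
Decoding jhmep: j(9)→15·(9−13)≡18=s; h(7)→15·(7−13)≡14=o; m(12)→15·(12−13)≡11=l; e(4)→15·(4−13)≡21=v; p(15)→15·(15−13)≡4=e (all mod 26).

solve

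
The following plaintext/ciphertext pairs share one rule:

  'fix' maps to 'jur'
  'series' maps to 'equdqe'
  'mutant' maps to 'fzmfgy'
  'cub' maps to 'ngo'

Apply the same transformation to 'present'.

The output letters match the input read backwards, each shifted +12: fix reversed is xif. Read the word backwards and shift each letter +12.
Applying it to present: reverse → tneserp; then shift: t+12=f, n+12=z, e+12=q, s+12=e, e+12=q, r+12=d, p+12=b.

fzqeqdb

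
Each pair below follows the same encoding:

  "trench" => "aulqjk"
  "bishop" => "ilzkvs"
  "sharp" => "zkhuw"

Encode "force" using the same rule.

mryfl

Shifts by position in trench: pos 0: t→a (+7), pos 1: r→u (+3), pos 2: e→l (+7), pos 3: n→q (+3) — repeating every 2. It's a Vigenère-style cipher with numeric key [7,3]: position i shifts by key[i mod 2].
For force: f+7=m, o+3=r, r+7=y, c+3=f, e+7=l.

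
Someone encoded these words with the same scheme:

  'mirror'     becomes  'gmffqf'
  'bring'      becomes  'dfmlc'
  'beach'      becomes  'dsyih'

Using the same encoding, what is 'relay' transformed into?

fsbyo

Treating letters as 0–25, the rule is x ↦ 5x + 24 (mod 26).
For relay: r(17)→5·17+24≡5=f; e(4)→5·4+24≡18=s; l(11)→5·11+24≡1=b; a(0)→5·0+24≡24=y; y(24)→5·24+24≡14=o (all mod 26).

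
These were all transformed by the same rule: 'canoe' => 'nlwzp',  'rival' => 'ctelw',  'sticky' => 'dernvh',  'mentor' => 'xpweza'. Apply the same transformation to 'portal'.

azaelu

Shifts by position in canoe: pos 0: c→n (+11), pos 1: a→l (+11), pos 2: n→w (+9), pos 3: o→z (+11), pos 4: e→p (+11) — repeating every 3. It's a Vigenère-style cipher with numeric key [11,11,9]: position i shifts by key[i mod 3].
For portal: p+11=a, o+11=z, r+9=a, t+11=e, a+11=l, l+9=u.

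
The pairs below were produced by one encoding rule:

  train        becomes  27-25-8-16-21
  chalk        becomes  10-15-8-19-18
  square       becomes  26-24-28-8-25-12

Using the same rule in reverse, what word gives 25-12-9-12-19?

The number is (letter's place in the alphabet, a=1) + 7.
Undoing it on 25-12-9-12-19: 25→(25−7)÷1=18=r, 12→(12−7)÷1=5=e, 9→(9−7)÷1=2=b, 12→(12−7)÷1=5=e, 19→(19−7)÷1=12=l.

rebel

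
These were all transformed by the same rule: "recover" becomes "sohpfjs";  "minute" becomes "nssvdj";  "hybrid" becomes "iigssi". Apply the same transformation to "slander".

tvfonjs

It's a Vigenère-style cipher with numeric key [1,10,5]: position i shifts by key[i mod 3].
On slander: s+1=t, l+10=v, a+5=f, n+1=o, d+10=n, e+5=j, r+1=s.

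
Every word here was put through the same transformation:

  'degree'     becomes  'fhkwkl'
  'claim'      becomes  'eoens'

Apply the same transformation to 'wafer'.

ydjjx

Each letter shifts forward by (position + 2), i.e. 2, 3, 4, … — the shift grows by one for each successive letter.
Applying it to wafer: w+2=y, a+3=d, f+4=j, e+5=j, r+6=x.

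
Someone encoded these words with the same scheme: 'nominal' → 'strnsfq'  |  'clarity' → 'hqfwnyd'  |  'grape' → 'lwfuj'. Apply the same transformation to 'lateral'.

Compare letters: n→s is +5, o→t is +5, m→r is +5 — a constant shift. It's a constant shift of +5 (ROT5).
On lateral: l+5=q, a+5=f, t+5=y, e+5=j, r+5=w, a+5=f, l+5=q.

qfyjwfq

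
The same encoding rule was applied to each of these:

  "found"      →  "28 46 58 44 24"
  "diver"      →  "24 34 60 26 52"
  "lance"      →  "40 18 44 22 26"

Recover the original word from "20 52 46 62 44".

brown

f(#6)→28 and o(#15)→46: differences scale by 2, so n = 2·pos + 16. The formula is n = 2×(alphabet index, a=1) + 16.
Reversing it on 20 52 46 62 44: 20→(20−16)÷2=2=b, 52→(52−16)÷2=18=r, 46→(46−16)÷2=15=o, 62→(62−16)÷2=23=w, 44→(44−16)÷2=14=n.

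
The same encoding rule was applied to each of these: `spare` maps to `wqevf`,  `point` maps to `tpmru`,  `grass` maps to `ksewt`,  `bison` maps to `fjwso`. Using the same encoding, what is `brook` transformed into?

Shifts by position in spare: pos 0: s→w (+4), pos 1: p→q (+1), pos 2: a→e (+4), pos 3: r→v (+4), pos 4: e→f (+1) — repeating every 3. It's a Vigenère-style cipher with numeric key [4,1,4]: position i shifts by key[i mod 3].
For brook: b+4=f, r+1=s, o+4=s, o+4=s, k+1=l.

fsssl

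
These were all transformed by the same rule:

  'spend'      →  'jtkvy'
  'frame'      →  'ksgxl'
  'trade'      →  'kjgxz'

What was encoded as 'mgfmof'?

zigzag

The output letters match the input read backwards, each shifted +6: spend reversed is dneps. Read the word backwards and shift each letter +6.
Undoing it on mgfmof: shift back: m−6=g, g−6=a, f−6=z, m−6=g, o−6=i, f−6=z → gazgiz; then reverse → zigzag.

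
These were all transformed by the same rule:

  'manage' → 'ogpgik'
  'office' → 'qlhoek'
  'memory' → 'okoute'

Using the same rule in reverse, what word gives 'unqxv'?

short

It's a Vigenère-style cipher with numeric key [2,6]: position i shifts by key[i mod 2].
Undoing it on unqxv: u−2=s, n−6=h, q−2=o, x−6=r, v−2=t.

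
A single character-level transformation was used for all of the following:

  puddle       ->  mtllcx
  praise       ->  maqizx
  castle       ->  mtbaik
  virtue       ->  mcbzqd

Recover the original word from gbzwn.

forty

The output letters match the input read backwards, each shifted +8: puddle reversed is elddup. Read the word backwards and shift each letter +8.
Undoing it on gbzwn: shift back: g−8=y, b−8=t, z−8=r, w−8=o, n−8=f → ytrof; then reverse → forty.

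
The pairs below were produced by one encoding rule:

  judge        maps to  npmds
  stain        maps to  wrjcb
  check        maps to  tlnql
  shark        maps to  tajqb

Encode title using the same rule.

The output letters match the input read backwards, each shifted +9: judge reversed is egduj. Two steps: reverse the string, then apply a Caesar shift of +9.
For title: reverse → eltit; then shift: e+9=n, l+9=u, t+9=c, i+9=r, t+9=c.

nucrc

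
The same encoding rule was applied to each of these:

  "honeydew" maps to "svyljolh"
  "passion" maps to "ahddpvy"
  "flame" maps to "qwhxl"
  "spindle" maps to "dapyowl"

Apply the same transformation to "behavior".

The shift depends on letter class: consonant h→s is +11, but vowel o→v is +7. Vowels shift forward by 7 and consonants shift forward by 11.
For behavior: b(cons)+11=m, e(vowel)+7=l, h(cons)+11=s, a(vowel)+7=h, v(cons)+11=g, i(vowel)+7=p, o(vowel)+7=v, r(cons)+11=c.

mlshgpvc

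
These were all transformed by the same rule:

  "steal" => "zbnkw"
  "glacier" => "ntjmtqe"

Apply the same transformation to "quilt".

xcrve

In steal: s→z is +7, t→b is +8, e→n is +9, a→k is +10 — the shift increases by 1 each position. Letter i (0-indexed) is shifted by i+7, so successive shifts are 7, 8, 9, ….
On quilt: q+7=x, u+8=c, i+9=r, l+10=v, t+11=e.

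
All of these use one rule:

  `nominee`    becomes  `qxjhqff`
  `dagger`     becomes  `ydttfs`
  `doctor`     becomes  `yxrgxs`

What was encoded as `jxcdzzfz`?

n(13)→q(16) and o(14)→x(23) fit y≡7x+3 (mod 26); the inverse of 7 mod 26 is 15. This is an affine cipher: with a=0,…,z=25, each position x becomes (7x+3) mod 26.
Reversing it on jxcdzzfz: j(9)→15·(9−3)≡12=m; x(23)→15·(23−3)≡14=o; c(2)→15·(2−3)≡11=l; d(3)→15·(3−3)≡0=a; z(25)→15·(25−3)≡18=s; z(25)→15·(25−3)≡18=s; f(5)→15·(5−3)≡4=e; z(25)→15·(25−3)≡18=s (all mod 26).

molasses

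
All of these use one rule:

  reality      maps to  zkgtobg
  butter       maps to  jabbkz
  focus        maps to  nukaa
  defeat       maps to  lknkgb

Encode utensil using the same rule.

abkvaot

The shift depends on letter class: consonant r→z is +8, but vowel e→k is +6. The rule splits by letter class: vowels +6, consonants +8.
On utensil: u(vowel)+6=a, t(cons)+8=b, e(vowel)+6=k, n(cons)+8=v, s(cons)+8=a, i(vowel)+6=o, l(cons)+8=t.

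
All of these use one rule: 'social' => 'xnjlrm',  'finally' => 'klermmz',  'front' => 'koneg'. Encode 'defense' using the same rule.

s(18)→x(23) and o(14)→n(13) fit y≡9x+17 (mod 26); the inverse of 9 mod 26 is 3. Treating letters as 0–25, the rule is x ↦ 9x + 17 (mod 26).
On defense: d(3)→9·3+17≡18=s; e(4)→9·4+17≡1=b; f(5)→9·5+17≡10=k; e(4)→9·4+17≡1=b; n(13)→9·13+17≡4=e; s(18)→9·18+17≡23=x; e(4)→9·4+17≡1=b (all mod 26).

sbkbexb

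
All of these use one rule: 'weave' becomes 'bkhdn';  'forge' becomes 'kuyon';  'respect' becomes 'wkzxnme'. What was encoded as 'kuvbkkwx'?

In weave: w→b is +5, e→k is +6, a→h is +7, v→d is +8 — the shift increases by 1 each position. The shift increases by 1 at each position, starting from +5: 5, 6, 7, ….
Reversing it on kuvbkkwx: k−5=f, u−6=o, v−7=o, b−8=t, k−9=b, k−10=a, w−11=l, x−12=l.

football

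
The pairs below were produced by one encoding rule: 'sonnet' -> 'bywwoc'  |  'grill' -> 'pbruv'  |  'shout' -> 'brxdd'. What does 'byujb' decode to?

Shifts by position in sonnet: pos 0: s→b (+9), pos 1: o→y (+10), pos 2: n→w (+9), pos 3: n→w (+9), pos 4: e→o (+10), pos 5: t→c (+9) — repeating every 3. It's a Vigenère-style cipher with numeric key [9,10,9]: position i shifts by key[i mod 3].
Decoding byujb: b−9=s, y−10=o, u−9=l, j−9=a, b−10=r.

solar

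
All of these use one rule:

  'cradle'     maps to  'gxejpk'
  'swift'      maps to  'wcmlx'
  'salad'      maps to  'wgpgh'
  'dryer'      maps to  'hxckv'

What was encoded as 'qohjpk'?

Shifts by position in cradle: pos 0: c→g (+4), pos 1: r→x (+6), pos 2: a→e (+4), pos 3: d→j (+6) — repeating every 2. The shifts repeat in a cycle of length 2: positions 0,1,… shift by +4, +6, then the pattern repeats.
Undoing it on qohjpk: q−4=m, o−6=i, h−4=d, j−6=d, p−4=l, k−6=e.

middle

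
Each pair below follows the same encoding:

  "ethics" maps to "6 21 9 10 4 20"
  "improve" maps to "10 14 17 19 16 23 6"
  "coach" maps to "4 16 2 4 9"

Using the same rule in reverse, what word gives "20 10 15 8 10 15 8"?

singing

The number is (letter's place in the alphabet, a=1) + 1.
Reversing it on 20 10 15 8 10 15 8: 20→(20−1)÷1=19=s, 10→(10−1)÷1=9=i, 15→(15−1)÷1=14=n, 8→(8−1)÷1=7=g, 10→(10−1)÷1=9=i, 15→(15−1)÷1=14=n, 8→(8−1)÷1=7=g.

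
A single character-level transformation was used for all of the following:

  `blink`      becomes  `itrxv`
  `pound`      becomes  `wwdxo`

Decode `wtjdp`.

In blink: b→i is +7, l→t is +8, i→r is +9, n→x is +10 — the shift increases by 1 each position. Letter i (0-indexed) is shifted by i+7, so successive shifts are 7, 8, 9, ….
Undoing it on wtjdp: w−7=p, t−8=l, j−9=a, d−10=t, p−11=e.

plate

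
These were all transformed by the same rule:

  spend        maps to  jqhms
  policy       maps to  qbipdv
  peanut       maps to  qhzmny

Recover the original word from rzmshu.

wander

s(18)→j(9) and p(15)→q(16) fit y≡15x+25 (mod 26); the inverse of 15 mod 26 is 7. This is an affine cipher: with a=0,…,z=25, each position x becomes (15x+25) mod 26.
Undoing it on rzmshu: r(17)→7·(17−25)≡22=w; z(25)→7·(25−25)≡0=a; m(12)→7·(12−25)≡13=n; s(18)→7·(18−25)≡3=d; h(7)→7·(7−25)≡4=e; u(20)→7·(20−25)≡17=r (all mod 26).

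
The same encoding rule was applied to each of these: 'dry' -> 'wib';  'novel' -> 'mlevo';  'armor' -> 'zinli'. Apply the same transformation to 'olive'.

lorev

Each pair mirrors across the alphabet (d↔w, r↔i, y↔b): positions sum to 25. This is the alphabet-reversal cipher (Atbash): a becomes z, b becomes y, etc.
For olive: o↔l, l↔o, i↔r, v↔e, e↔v.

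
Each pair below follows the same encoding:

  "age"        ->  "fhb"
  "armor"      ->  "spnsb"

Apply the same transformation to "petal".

Two steps: reverse the string, then apply a Caesar shift of +1.
Applying it to petal: reverse → latep; then shift: l+1=m, a+1=b, t+1=u, e+1=f, p+1=q.

mbufq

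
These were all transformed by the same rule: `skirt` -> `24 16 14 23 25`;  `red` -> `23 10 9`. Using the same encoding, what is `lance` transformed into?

17 6 19 8 10

s is letter #19 and maps to 24: an offset of 5. Each letter is replaced by its alphabet position (a=1..z=26) + 5.
On lance: l=12→17, a=1→6, n=14→19, c=3→8, e=5→10.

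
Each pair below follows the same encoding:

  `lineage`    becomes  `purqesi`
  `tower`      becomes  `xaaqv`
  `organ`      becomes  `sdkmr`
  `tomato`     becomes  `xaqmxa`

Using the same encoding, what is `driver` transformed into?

hdmhid

Shifts by position in lineage: pos 0: l→p (+4), pos 1: i→u (+12), pos 2: n→r (+4), pos 3: e→q (+12) — repeating every 2. It's a Vigenère-style cipher with numeric key [4,12]: position i shifts by key[i mod 2].
Applying it to driver: d+4=h, r+12=d, i+4=m, v+12=h, e+4=i, r+12=d.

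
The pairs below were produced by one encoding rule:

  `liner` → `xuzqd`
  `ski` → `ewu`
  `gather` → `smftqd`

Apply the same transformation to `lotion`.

Compare letters: l→x is +12, i→u is +12, n→z is +12 — a constant shift. Each letter is shifted forward by 12 in the alphabet (a Caesar shift of +12).
For lotion: l+12=x, o+12=a, t+12=f, i+12=u, o+12=a, n+12=z.

xafuaz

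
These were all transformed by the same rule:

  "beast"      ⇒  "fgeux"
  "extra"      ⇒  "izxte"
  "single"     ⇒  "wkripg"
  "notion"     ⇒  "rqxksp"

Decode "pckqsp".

Shifts by position in beast: pos 0: b→f (+4), pos 1: e→g (+2), pos 2: a→e (+4), pos 3: s→u (+2) — repeating every 2. It's a Vigenère-style cipher with numeric key [4,2]: position i shifts by key[i mod 2].
Undoing it on pckqsp: p−4=l, c−2=a, k−4=g, q−2=o, s−4=o, p−2=n.

lagoon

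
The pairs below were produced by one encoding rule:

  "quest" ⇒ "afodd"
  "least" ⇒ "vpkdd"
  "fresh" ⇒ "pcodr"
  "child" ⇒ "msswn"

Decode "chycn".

sword

Shifts by position in quest: pos 0: q→a (+10), pos 1: u→f (+11), pos 2: e→o (+10), pos 3: s→d (+11) — repeating every 2. A repeating key of period 2 is used — shifts +10, +11 over and over.
Decoding chycn: c−10=s, h−11=w, y−10=o, c−11=r, n−10=d.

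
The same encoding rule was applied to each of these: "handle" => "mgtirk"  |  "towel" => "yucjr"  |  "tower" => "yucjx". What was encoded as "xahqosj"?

sublime

Shifts by position in handle: pos 0: h→m (+5), pos 1: a→g (+6), pos 2: n→t (+6), pos 3: d→i (+5), pos 4: l→r (+6), pos 5: e→k (+6) — repeating every 3. It's a Vigenère-style cipher with numeric key [5,6,6]: position i shifts by key[i mod 3].
Reversing it on xahqosj: x−5=s, a−6=u, h−6=b, q−5=l, o−6=i, s−6=m, j−5=e.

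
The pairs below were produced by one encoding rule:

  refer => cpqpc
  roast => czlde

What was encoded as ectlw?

Compare letters: r→c is +11, e→p is +11, f→q is +11 — a constant shift. This is a Caesar cipher with shift 11.
Decoding ectlw: e−11=t, c−11=r, t−11=i, l−11=a, w−11=l.

trial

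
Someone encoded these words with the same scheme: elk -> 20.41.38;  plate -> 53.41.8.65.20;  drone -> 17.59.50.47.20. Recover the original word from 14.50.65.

cot

e(#5)→20 and l(#12)→41: differences scale by 3, so n = 3·pos + 5. The formula is n = 3×(alphabet index, a=1) + 5.
Decoding 14.50.65: 14→(14−5)÷3=3=c, 50→(50−5)÷3=15=o, 65→(65−5)÷3=20=t.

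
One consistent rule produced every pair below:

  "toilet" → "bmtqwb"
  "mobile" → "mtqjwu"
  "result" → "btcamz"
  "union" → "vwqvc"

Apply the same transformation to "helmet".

bmutmp

The output letters match the input read backwards, each shifted +8: toilet reversed is teliot. Two steps: reverse the string, then apply a Caesar shift of +8.
On helmet: reverse → temleh; then shift: t+8=b, e+8=m, m+8=u, l+8=t, e+8=m, h+8=p.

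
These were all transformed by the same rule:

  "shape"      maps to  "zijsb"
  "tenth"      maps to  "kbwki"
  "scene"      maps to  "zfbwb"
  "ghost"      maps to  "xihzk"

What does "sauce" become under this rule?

zjvfb

s(18)→z(25) and h(7)→i(8) fit y≡11x+9 (mod 26); the inverse of 11 mod 26 is 19. Each letter's alphabet position (a=0..z=25) is mapped through 11·x+9 mod 26 — an affine cipher.
Applying it to sauce: s(18)→11·18+9≡25=z; a(0)→11·0+9≡9=j; u(20)→11·20+9≡21=v; c(2)→11·2+9≡5=f; e(4)→11·4+9≡1=b (all mod 26).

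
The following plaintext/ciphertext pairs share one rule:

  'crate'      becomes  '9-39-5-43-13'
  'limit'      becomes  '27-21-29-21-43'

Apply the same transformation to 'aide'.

c(#3)→9 and r(#18)→39: differences scale by 2, so n = 2·pos + 3. Each letter becomes 2×(its alphabet position, a=1..z=26) + 3.
For aide: a=1→5, i=9→21, d=4→11, e=5→13.

5-21-11-13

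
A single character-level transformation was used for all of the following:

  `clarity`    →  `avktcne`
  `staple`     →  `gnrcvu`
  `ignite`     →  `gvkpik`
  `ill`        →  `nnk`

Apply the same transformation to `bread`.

fcgtd

The output letters match the input read backwards, each shifted +2: clarity reversed is ytiralc. Read the word backwards and shift each letter +2.
Applying it to bread: reverse → daerb; then shift: d+2=f, a+2=c, e+2=g, r+2=t, b+2=d.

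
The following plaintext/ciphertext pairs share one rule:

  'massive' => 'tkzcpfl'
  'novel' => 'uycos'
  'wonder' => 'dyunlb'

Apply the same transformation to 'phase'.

wrhcl

Shifts by position in massive: pos 0: m→t (+7), pos 1: a→k (+10), pos 2: s→z (+7), pos 3: s→c (+10) — repeating every 2. The shifts repeat in a cycle of length 2: positions 0,1,… shift by +7, +10, then the pattern repeats.
Applying it to phase: p+7=w, h+10=r, a+7=h, s+10=c, e+7=l.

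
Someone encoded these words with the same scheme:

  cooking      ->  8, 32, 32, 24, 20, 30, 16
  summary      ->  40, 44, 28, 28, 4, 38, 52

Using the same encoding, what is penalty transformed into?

34, 12, 30, 4, 26, 42, 52

c(#3)→8 and o(#15)→32: differences scale by 2, so n = 2·pos + 2. With a=1..z=26, the number is 2·pos + 2.
Applying it to penalty: p=16→34, e=5→12, n=14→30, a=1→4, l=12→26, t=20→42, y=25→52.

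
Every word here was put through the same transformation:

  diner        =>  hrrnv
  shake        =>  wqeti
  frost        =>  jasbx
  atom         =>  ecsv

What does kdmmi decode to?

Shifts by position in diner: pos 0: d→h (+4), pos 1: i→r (+9), pos 2: n→r (+4), pos 3: e→n (+9) — repeating every 2. A repeating key of period 2 is used — shifts +4, +9 over and over.
Decoding kdmmi: k−4=g, d−9=u, m−4=i, m−9=d, i−4=e.

guide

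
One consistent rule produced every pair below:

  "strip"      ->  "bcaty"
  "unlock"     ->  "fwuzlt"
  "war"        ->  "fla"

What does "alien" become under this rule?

lutpw

The shift depends on letter class: consonant s→b is +9, but vowel i→t is +11. Vowels shift forward by 11 and consonants shift forward by 9.
For alien: a(vowel)+11=l, l(cons)+9=u, i(vowel)+11=t, e(vowel)+11=p, n(cons)+9=w.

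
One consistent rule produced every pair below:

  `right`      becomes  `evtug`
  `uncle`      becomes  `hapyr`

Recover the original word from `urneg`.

Every letter moves 13 places later in the alphabet, wrapping around z→a.
Reversing it on urneg: u−13=h, r−13=e, n−13=a, e−13=r, g−13=t.

heart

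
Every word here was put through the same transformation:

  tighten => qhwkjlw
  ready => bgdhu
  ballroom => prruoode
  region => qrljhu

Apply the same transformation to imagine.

Read the word backwards and shift each letter +3.
For imagine: reverse → enigami; then shift: e+3=h, n+3=q, i+3=l, g+3=j, a+3=d, m+3=p, i+3=l.

hqljdpl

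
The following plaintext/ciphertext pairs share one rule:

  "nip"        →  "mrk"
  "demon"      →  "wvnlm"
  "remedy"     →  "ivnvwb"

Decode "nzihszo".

marshal

Each pair mirrors across the alphabet (n↔m, i↔r, p↔k): positions sum to 25. This is the alphabet-reversal cipher (Atbash): a becomes z, b becomes y, etc.
Reversing it on nzihszo: n↔m, z↔a, i↔r, h↔s, s↔h, z↔a, o↔l.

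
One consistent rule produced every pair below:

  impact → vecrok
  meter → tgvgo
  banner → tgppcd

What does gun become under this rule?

pwi

Two steps: reverse the string, then apply a Caesar shift of +2.
For gun: reverse → nug; then shift: n+2=p, u+2=w, g+2=i.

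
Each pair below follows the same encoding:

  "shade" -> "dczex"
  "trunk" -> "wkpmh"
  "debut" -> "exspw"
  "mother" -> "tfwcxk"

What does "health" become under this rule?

cxzawc

Each letter's alphabet position (a=0..z=25) is mapped through 19·x+25 mod 26 — an affine cipher.
On health: h(7)→19·7+25≡2=c; e(4)→19·4+25≡23=x; a(0)→19·0+25≡25=z; l(11)→19·11+25≡0=a; t(19)→19·19+25≡22=w; h(7)→19·7+25≡2=c (all mod 26).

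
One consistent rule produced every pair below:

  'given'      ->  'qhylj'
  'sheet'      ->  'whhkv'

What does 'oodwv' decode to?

The output letters match the input read backwards, each shifted +3: given reversed is nevig. Read the word backwards and shift each letter +3.
Undoing it on oodwv: shift back: o−3=l, o−3=l, d−3=a, w−3=t, v−3=s → llats; then reverse → stall.

stall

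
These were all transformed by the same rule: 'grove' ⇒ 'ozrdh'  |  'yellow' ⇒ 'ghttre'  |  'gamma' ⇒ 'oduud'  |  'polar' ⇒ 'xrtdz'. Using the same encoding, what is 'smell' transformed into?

auhtt

Vowels shift forward by 3 and consonants shift forward by 8.
For smell: s(cons)+8=a, m(cons)+8=u, e(vowel)+3=h, l(cons)+8=t, l(cons)+8=t.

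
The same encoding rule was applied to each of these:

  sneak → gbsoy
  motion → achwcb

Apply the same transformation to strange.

ghfobus

Compare letters: s→g is +14, n→b is +14, e→s is +14 — a constant shift. It's a constant shift of +14 (ROT14).
Applying it to strange: s+14=g, t+14=h, r+14=f, a+14=o, n+14=b, g+14=u, e+14=s.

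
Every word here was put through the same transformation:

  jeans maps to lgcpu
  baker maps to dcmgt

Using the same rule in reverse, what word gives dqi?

bog

Every letter moves 2 places later in the alphabet, wrapping around z→a.
Undoing it on dqi: d−2=b, q−2=o, i−2=g.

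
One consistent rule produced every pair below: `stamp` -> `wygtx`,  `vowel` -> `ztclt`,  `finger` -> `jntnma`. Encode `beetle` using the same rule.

fjkatn

In stamp: s→w is +4, t→y is +5, a→g is +6, m→t is +7 — the shift increases by 1 each position. Letter i (0-indexed) is shifted by i+4, so successive shifts are 4, 5, 6, ….
For beetle: b+4=f, e+5=j, e+6=k, t+7=a, l+8=t, e+9=n.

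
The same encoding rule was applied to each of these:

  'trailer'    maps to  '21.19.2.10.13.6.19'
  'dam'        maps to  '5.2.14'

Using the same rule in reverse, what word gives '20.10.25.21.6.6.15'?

sixteen

Each letter is replaced by its alphabet position (a=1..z=26) + 1.
Decoding 20.10.25.21.6.6.15: 20→(20−1)÷1=19=s, 10→(10−1)÷1=9=i, 25→(25−1)÷1=24=x, 21→(21−1)÷1=20=t, 6→(6−1)÷1=5=e, 6→(6−1)÷1=5=e, 15→(15−1)÷1=14=n.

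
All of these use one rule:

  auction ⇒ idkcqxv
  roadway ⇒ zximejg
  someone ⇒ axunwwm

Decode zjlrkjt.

radical

Shifts by position in auction: pos 0: a→i (+8), pos 1: u→d (+9), pos 2: c→k (+8), pos 3: t→c (+9) — repeating every 2. The shifts repeat in a cycle of length 2: positions 0,1,… shift by +8, +9, then the pattern repeats.
Decoding zjlrkjt: z−8=r, j−9=a, l−8=d, r−9=i, k−8=c, j−9=a, t−8=l.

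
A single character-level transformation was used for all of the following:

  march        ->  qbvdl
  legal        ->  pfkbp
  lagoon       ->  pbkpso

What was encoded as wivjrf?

shrine

Shifts by position in march: pos 0: m→q (+4), pos 1: a→b (+1), pos 2: r→v (+4), pos 3: c→d (+1) — repeating every 2. It's a Vigenère-style cipher with numeric key [4,1]: position i shifts by key[i mod 2].
Reversing it on wivjrf: w−4=s, i−1=h, v−4=r, j−1=i, r−4=n, f−1=e.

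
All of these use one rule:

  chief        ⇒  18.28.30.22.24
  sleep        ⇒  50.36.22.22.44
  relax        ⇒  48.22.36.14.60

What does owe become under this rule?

Each letter becomes 2×(its alphabet position, a=1..z=26) + 12.
Applying it to owe: o=15→42, w=23→58, e=5→22.

42.58.22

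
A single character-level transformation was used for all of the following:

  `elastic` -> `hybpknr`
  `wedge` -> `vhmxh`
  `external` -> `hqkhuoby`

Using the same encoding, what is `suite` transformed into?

e(4)→h(7) and l(11)→y(24) fit y≡21x+1 (mod 26); the inverse of 21 mod 26 is 5. Treating letters as 0–25, the rule is x ↦ 21x + 1 (mod 26).
On suite: s(18)→21·18+1≡15=p; u(20)→21·20+1≡5=f; i(8)→21·8+1≡13=n; t(19)→21·19+1≡10=k; e(4)→21·4+1≡7=h (all mod 26).

pfnkh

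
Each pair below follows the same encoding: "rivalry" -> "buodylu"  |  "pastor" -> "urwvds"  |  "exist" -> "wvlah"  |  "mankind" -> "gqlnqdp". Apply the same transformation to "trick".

The output letters match the input read backwards, each shifted +3: rivalry reversed is yrlavir. The word is reversed, then every letter is shifted forward by 3.
For trick: reverse → kcirt; then shift: k+3=n, c+3=f, i+3=l, r+3=u, t+3=w.

nfluw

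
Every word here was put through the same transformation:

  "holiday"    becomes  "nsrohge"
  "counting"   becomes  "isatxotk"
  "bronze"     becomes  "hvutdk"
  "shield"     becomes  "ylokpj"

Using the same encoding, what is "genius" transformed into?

Shifts by position in holiday: pos 0: h→n (+6), pos 1: o→s (+4), pos 2: l→r (+6), pos 3: i→o (+6), pos 4: d→h (+4), pos 5: a→g (+6) — repeating every 3. The shifts repeat in a cycle of length 3: positions 0,1,… shift by +6, +4, +6, then the pattern repeats.
For genius: g+6=m, e+4=i, n+6=t, i+6=o, u+4=y, s+6=y.

mitoyy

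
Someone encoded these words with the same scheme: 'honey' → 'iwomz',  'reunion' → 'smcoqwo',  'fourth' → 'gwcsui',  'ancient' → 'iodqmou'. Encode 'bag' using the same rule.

cih

The shift depends on letter class: consonant h→i is +1, but vowel o→w is +8. The rule splits by letter class: vowels +8, consonants +1.
For bag: b(cons)+1=c, a(vowel)+8=i, g(cons)+1=h.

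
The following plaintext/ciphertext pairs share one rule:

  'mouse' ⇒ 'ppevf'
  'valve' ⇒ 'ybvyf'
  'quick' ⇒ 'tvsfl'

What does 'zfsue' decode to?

The shifts repeat in a cycle of length 3: positions 0,1,… shift by +3, +1, +10, then the pattern repeats.
Reversing it on zfsue: z−3=w, f−1=e, s−10=i, u−3=r, e−1=d.

weird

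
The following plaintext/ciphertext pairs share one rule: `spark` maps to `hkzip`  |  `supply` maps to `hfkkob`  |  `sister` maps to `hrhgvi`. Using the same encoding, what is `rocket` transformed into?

ilxpvg

This is the alphabet-reversal cipher (Atbash): a becomes z, b becomes y, etc.
For rocket: r↔i, o↔l, c↔x, k↔p, e↔v, t↔g.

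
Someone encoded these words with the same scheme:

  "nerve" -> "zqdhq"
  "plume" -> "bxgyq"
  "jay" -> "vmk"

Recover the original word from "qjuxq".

Compare letters: n→z is +12, e→q is +12, r→d is +12 — a constant shift. It's a constant shift of +12 (ROT12).
Decoding qjuxq: q−12=e, j−12=x, u−12=i, x−12=l, q−12=e.

exile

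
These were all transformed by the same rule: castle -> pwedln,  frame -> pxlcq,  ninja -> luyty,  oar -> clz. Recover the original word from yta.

pin

The output letters match the input read backwards, each shifted +11: castle reversed is eltsac. Read the word backwards and shift each letter +11.
Reversing it on yta: shift back: y−11=n, t−11=i, a−11=p → nip; then reverse → pin.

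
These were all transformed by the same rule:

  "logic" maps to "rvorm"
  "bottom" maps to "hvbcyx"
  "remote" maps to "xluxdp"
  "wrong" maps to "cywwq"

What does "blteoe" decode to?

velvet

In logic: l→r is +6, o→v is +7, g→o is +8, i→r is +9 — the shift increases by 1 each position. Letter i (0-indexed) is shifted by i+6, so successive shifts are 6, 7, 8, ….
Decoding blteoe: b−6=v, l−7=e, t−8=l, e−9=v, o−10=e, e−11=t.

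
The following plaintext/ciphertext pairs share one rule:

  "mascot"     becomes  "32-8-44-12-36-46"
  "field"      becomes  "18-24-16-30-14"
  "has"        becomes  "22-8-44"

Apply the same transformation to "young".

56-36-48-34-20

m(#13)→32 and a(#1)→8: differences scale by 2, so n = 2·pos + 6. With a=1..z=26, the number is 2·pos + 6.
For young: y=25→56, o=15→36, u=21→48, n=14→34, g=7→20.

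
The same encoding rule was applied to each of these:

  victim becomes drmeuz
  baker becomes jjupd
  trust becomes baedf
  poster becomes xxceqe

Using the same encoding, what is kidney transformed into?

srnyql

In victim: v→d is +8, i→r is +9, c→m is +10, t→e is +11 — the shift increases by 1 each position. Letter i (0-indexed) is shifted by i+8, so successive shifts are 8, 9, 10, ….
For kidney: k+8=s, i+9=r, d+10=n, n+11=y, e+12=q, y+13=l.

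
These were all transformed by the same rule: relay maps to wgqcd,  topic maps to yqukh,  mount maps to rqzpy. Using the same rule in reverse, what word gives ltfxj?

grave

Shifts by position in relay: pos 0: r→w (+5), pos 1: e→g (+2), pos 2: l→q (+5), pos 3: a→c (+2) — repeating every 2. It's a Vigenère-style cipher with numeric key [5,2]: position i shifts by key[i mod 2].
Reversing it on ltfxj: l−5=g, t−2=r, f−5=a, x−2=v, j−5=e.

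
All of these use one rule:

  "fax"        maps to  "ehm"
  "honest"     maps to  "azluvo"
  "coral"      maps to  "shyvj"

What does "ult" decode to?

The output letters match the input read backwards, each shifted +7: fax reversed is xaf. The word is reversed, then every letter is shifted forward by 7.
Reversing it on ult: shift back: u−7=n, l−7=e, t−7=m → nem; then reverse → men.

men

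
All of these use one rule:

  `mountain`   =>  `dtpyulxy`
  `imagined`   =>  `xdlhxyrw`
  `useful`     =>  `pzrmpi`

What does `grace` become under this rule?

helbr

m(12)→d(3) and o(14)→t(19) fit y≡21x+11 (mod 26); the inverse of 21 mod 26 is 5. Each letter's alphabet position (a=0..z=25) is mapped through 21·x+11 mod 26 — an affine cipher.
On grace: g(6)→21·6+11≡7=h; r(17)→21·17+11≡4=e; a(0)→21·0+11≡11=l; c(2)→21·2+11≡1=b; e(4)→21·4+11≡17=r (all mod 26).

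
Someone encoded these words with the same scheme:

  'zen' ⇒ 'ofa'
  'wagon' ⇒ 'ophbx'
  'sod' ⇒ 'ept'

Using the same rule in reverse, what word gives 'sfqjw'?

The output letters match the input read backwards, each shifted +1: zen reversed is nez. Two steps: reverse the string, then apply a Caesar shift of +1.
Reversing it on sfqjw: shift back: s−1=r, f−1=e, q−1=p, j−1=i, w−1=v → repiv; then reverse → viper.

viper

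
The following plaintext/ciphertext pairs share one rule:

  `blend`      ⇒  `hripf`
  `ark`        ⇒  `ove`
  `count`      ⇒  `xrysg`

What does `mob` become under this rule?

fsq

The output letters match the input read backwards, each shifted +4: blend reversed is dnelb. Read the word backwards and shift each letter +4.
Applying it to mob: reverse → bom; then shift: b+4=f, o+4=s, m+4=q.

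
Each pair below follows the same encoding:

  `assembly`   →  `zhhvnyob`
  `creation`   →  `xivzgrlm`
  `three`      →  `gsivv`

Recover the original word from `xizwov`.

Each pair mirrors across the alphabet (a↔z, s↔h, s↔h): positions sum to 25. Letters are reflected about the middle of the alphabet (position → 25−position): Atbash.
Decoding xizwov: x↔c, i↔r, z↔a, w↔d, o↔l, v↔e.

cradle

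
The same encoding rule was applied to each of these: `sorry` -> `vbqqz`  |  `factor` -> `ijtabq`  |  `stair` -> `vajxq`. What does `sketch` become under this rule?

vhdats

s(18)→v(21) and o(14)→b(1) fit y≡5x+9 (mod 26); the inverse of 5 mod 26 is 21. Treating letters as 0–25, the rule is x ↦ 5x + 9 (mod 26).
Applying it to sketch: s(18)→5·18+9≡21=v; k(10)→5·10+9≡7=h; e(4)→5·4+9≡3=d; t(19)→5·19+9≡0=a; c(2)→5·2+9≡19=t; h(7)→5·7+9≡18=s (all mod 26).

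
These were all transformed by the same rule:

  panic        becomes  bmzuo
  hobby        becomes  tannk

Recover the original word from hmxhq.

It's a constant shift of +12 (ROT12).
Undoing it on hmxhq: h−12=v, m−12=a, x−12=l, h−12=v, q−12=e.

valve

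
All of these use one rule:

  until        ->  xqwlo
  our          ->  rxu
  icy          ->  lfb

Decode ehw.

Compare letters: u→x is +3, n→q is +3, t→w is +3 — a constant shift. Every letter moves 3 places later in the alphabet, wrapping around z→a.
Undoing it on ehw: e−3=b, h−3=e, w−3=t.

bet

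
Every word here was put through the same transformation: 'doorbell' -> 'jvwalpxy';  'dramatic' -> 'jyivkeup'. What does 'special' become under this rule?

ywmlslx

In doorbell: d→j is +6, o→v is +7, o→w is +8, r→a is +9 — the shift increases by 1 each position. The shift increases by 1 at each position, starting from +6: 6, 7, 8, ….
For special: s+6=y, p+7=w, e+8=m, c+9=l, i+10=s, a+11=l, l+12=x.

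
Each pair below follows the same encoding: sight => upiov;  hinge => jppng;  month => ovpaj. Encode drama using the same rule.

A repeating key of period 2 is used — shifts +2, +7 over and over.
On drama: d+2=f, r+7=y, a+2=c, m+7=t, a+2=c.

fyctc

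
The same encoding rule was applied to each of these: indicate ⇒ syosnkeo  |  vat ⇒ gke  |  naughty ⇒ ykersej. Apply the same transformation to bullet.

mewwoe

The shift depends on letter class: consonant n→y is +11, but vowel i→s is +10. Two shifts are in play — +10 for a/e/i/o/u, +11 for every other letter.
Applying it to bullet: b(cons)+11=m, u(vowel)+10=e, l(cons)+11=w, l(cons)+11=w, e(vowel)+10=o, t(cons)+11=e.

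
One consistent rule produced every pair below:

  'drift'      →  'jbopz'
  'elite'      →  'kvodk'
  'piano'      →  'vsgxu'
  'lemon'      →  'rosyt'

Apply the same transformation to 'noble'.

The shifts repeat in a cycle of length 2: positions 0,1,… shift by +6, +10, then the pattern repeats.
For noble: n+6=t, o+10=y, b+6=h, l+10=v, e+6=k.

tyhvk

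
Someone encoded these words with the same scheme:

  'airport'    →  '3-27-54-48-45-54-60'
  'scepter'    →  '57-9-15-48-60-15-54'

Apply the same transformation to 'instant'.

27-42-57-60-3-42-60

a(#1)→3 and i(#9)→27: differences scale by 3, so n = 3·pos + 0. Each letter becomes 3×(its alphabet position, a=1..z=26).
On instant: i=9→27, n=14→42, s=19→57, t=20→60, a=1→3, n=14→42, t=20→60.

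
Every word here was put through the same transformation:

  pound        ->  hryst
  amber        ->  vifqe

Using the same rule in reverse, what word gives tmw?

The output letters match the input read backwards, each shifted +4: pound reversed is dnuop. The word is reversed, then every letter is shifted forward by 4.
Reversing it on tmw: shift back: t−4=p, m−4=i, w−4=s → pis; then reverse → sip.

sip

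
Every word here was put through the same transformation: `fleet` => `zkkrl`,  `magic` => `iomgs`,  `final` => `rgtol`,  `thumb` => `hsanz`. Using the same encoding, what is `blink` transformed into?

Two steps: reverse the string, then apply a Caesar shift of +6.
Applying it to blink: reverse → knilb; then shift: k+6=q, n+6=t, i+6=o, l+6=r, b+6=h.

qtorh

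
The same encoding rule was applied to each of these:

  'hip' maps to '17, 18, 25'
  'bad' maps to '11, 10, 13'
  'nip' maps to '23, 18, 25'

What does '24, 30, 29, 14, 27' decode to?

outer

h is letter #8 and maps to 17: an offset of 9. Letters become their 1-based position plus 9 (so a→10, b→11, …).
Decoding 24, 30, 29, 14, 27: 24→(24−9)÷1=15=o, 30→(30−9)÷1=21=u, 29→(29−9)÷1=20=t, 14→(14−9)÷1=5=e, 27→(27−9)÷1=18=r.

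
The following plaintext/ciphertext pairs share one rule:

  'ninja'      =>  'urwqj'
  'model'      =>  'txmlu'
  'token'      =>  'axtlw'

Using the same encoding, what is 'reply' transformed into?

ynysh

The shifts repeat in a cycle of length 3: positions 0,1,… shift by +7, +9, +9, then the pattern repeats.
On reply: r+7=y, e+9=n, p+9=y, l+7=s, y+9=h.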